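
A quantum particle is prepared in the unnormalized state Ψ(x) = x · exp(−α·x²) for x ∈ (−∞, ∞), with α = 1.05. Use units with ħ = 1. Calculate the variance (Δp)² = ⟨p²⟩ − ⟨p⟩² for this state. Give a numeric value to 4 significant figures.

3.150

Compute ⟨p⟩ and ⟨p²⟩ separately; (Δp)² = ⟨p²⟩ − ⟨p⟩².
Expand each integrand as polynomial × e^(−2αx²) and use ∫x^(2j)·e^(−2αx²) dx = (2j−1)!!/(4α)^j · √(π/(2α)), odd powers → 0; here √(π/(2α)) = 1.2231. Differentiate with the product rule, d/dx e^(−αx²) = −2αx·e^(−αx²).
Normalization: ∫|Ψ|² dx = 0.29122.
⟨p⟩ = 0.0000 and ⟨p²⟩ = 3.1500.
(Δp)² = 3.1500 − (0.0000)² = 3.1500.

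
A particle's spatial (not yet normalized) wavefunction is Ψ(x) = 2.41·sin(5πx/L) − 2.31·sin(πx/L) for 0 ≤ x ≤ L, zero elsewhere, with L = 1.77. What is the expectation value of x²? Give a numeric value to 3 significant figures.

0.943

⟨x²⟩ = ∫ x²·|Ψ|² dx / ∫|Ψ|² dx (integrals over the domain).
On 0 ≤ x ≤ L (j ≠ l): ∫sin²(jπx/L) dx = L/2, ∫sin(jπx/L)·sin(lπx/L) dx = 0; diagonal moments ∫x·sin²(jπx/L) dx = L²/4, ∫x²·sin²(jπx/L) dx = L³·(1/6 − 1/(4j²π²)); cross terms ∫x·sin(jπx/L)·sin(lπx/L) dx = 0 for j + l even and −4jlL²/(π²(j² − l²)²) for j + l odd, ∫x²·sin(jπx/L)·sin(lπx/L) dx = (−1)^(j+l)·4jlL³/(π²(j² − l²)²); higher powers the same way via product-to-sum and parts.
State is unnormalized: ∫|Ψ|² dx = 9.8626, and ∫Ψ*·x²·Ψ dx = 9.3002, so ⟨x²⟩ = 9.3002 / 9.8626.
⟨x²⟩ = 0.94297.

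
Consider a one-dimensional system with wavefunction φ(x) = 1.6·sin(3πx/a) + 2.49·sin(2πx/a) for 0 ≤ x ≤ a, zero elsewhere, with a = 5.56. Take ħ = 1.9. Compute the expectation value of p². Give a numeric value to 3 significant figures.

p² φ = −ħ² d²φ/dx²; ⟨p²⟩ = −ħ² ∫ φ*·φ'' dx / ∫|φ|² dx.
d²/dx² sin(jπx/a) = −(jπ/a)²·sin(jπx/a); on 0 ≤ x ≤ a, ∫sin²(jπx/a) dx = a/2 and ∫sin(jπx/a)·sin(lπx/a) dx = 0 for j ≠ l, so only diagonal terms survive in ∫|φ|² and ∫φ·φ″; ∫φ·φ′ dx = [φ²/2] between the walls = 0.
State is unnormalized: ∫|φ|² dx = 24.353, and ∫φ*·(−ħ² φ'') dx = 153.28, so ⟨p²⟩ = 153.28 / 24.353.
⟨p²⟩ = 6.2942.

6.29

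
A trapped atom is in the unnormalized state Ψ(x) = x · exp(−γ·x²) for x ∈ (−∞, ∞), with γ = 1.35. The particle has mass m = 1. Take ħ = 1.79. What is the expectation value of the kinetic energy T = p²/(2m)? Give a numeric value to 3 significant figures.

6.49

T = −(ħ²/2m) d²/dx², so ⟨T⟩ = −(ħ²/2m) ∫ Ψ*·Ψ'' dx / ∫|Ψ|² dx; with m = 1.
Expand each integrand as polynomial × e^(−2γx²) and use ∫x^(2j)·e^(−2γx²) dx = (2j−1)!!/(4γ)^j · √(π/(2γ)), odd powers → 0; here √(π/(2γ)) = 1.0787. Differentiate with the product rule, d/dx e^(−γx²) = −2γx·e^(−γx²).
State is unnormalized: ∫|Ψ|² dx = 0.19976, and ∫Ψ*·(−ħ²/2m · Ψ'') dx = 1.2961, so ⟨T⟩ = 1.2961 / 0.19976.
⟨T⟩ = 6.4883.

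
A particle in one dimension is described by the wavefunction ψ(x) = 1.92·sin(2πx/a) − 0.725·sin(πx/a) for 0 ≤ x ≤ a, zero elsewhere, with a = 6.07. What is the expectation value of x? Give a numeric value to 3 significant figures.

⟨x⟩ = ∫ x·|ψ|² dx / ∫|ψ|² dx (integrals over the domain).
On 0 ≤ x ≤ a (j ≠ l): ∫sin²(jπx/a) dx = a/2, ∫sin(jπx/a)·sin(lπx/a) dx = 0; diagonal moments ∫x·sin²(jπx/a) dx = a²/4, ∫x²·sin²(jπx/a) dx = a³·(1/6 − 1/(4j²π²)); cross terms ∫x·sin(jπx/a)·sin(lπx/a) dx = 0 for j + l even and −4jla²/(π²(j² − l²)²) for j + l odd, ∫x²·sin(jπx/a)·sin(lπx/a) dx = (−1)^(j+l)·4jla³/(π²(j² − l²)²); higher powers the same way via product-to-sum and parts.
State is unnormalized: ∫|ψ|² dx = 12.783, and ∫ψ*·x·ψ dx = 48.036, so ⟨x⟩ = 48.036 / 12.783.
⟨x⟩ = 3.7577.

3.76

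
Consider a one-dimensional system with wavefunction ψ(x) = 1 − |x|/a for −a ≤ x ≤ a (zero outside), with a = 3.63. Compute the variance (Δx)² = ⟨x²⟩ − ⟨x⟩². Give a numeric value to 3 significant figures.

1.32

Compute ⟨x⟩ and ⟨x²⟩ separately, then (Δx)² = ⟨x²⟩ − ⟨x⟩².
ψ is even, so ∫ over [−a, a] = 2∫₀ᵃ with ψ = 1 − x/a there: ∫₀ᵃ (1 − x/a)² dx = a/3, ∫₀ᵃ x²(1 − x/a)² dx = a³/30, ∫₀ᵃ x⁴(1 − x/a)² dx = a⁵/105.
Normalization: ∫|ψ|² dx = 2.4200.
⟨x⟩ = 0.0000 and ⟨x²⟩ = 1.3177.
(Δx)² = 1.3177 − (0.0000)² = 1.3177.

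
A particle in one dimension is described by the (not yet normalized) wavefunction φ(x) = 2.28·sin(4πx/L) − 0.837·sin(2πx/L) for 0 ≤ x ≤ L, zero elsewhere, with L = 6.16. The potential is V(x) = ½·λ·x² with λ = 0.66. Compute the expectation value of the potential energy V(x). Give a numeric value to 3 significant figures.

3.76

⟨V⟩ = ∫ V(x)·|φ|² dx / ∫|φ|² dx.
On 0 ≤ x ≤ L (j ≠ l): ∫sin²(jπx/L) dx = L/2, ∫sin(jπx/L)·sin(lπx/L) dx = 0; diagonal moments ∫x·sin²(jπx/L) dx = L²/4, ∫x²·sin²(jπx/L) dx = L³·(1/6 − 1/(4j²π²)); cross terms ∫x·sin(jπx/L)·sin(lπx/L) dx = 0 for j + l even and −4jlL²/(π²(j² − l²)²) for j + l odd, ∫x²·sin(jπx/L)·sin(lπx/L) dx = (−1)^(j+l)·4jlL³/(π²(j² − l²)²); higher powers the same way via product-to-sum and parts.
State is unnormalized: ∫|φ|² dx = 18.169, and ∫φ*·V(x)·φ dx = 68.231, so ⟨V⟩ = 68.231 / 18.169.
⟨V⟩ = 3.7554.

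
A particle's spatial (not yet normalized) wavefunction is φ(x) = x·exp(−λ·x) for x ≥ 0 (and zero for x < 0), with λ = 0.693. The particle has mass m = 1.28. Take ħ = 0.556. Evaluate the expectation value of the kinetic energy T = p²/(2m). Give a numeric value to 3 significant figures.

T = −(ħ²/2m) d²/dx², so ⟨T⟩ = −(ħ²/2m) ∫ φ*·φ'' dx / ∫|φ|² dx; with m = 1.28.
Differentiate x·exp(−λ·x) with the product rule; every integrand then reduces to terms xʲ·e^(−2λx) on [0, ∞), with ∫₀^∞ xʲ·e^(−2λx) dx = j!/(2λ)^(j+1).
State is unnormalized: ∫|φ|² dx = 0.75117, and ∫φ*·(−ħ²/2m · φ'') dx = 0.043563, so ⟨T⟩ = 0.043563 / 0.75117.
⟨T⟩ = 0.057993.

0.0580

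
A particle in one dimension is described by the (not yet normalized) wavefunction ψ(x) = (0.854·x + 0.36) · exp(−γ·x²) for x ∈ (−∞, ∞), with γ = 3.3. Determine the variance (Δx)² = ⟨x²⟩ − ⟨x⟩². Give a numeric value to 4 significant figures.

0.05754

Compute ⟨x⟩ and ⟨x²⟩ separately, then (Δx)² = ⟨x²⟩ − ⟨x⟩².
Expand each integrand as polynomial × e^(−2γx²) and use ∫x^(2j)·e^(−2γx²) dx = (2j−1)!!/(4γ)^j · √(π/(2γ)), odd powers → 0; here √(π/(2γ)) = 0.68993.
Normalization: ∫|ψ|² dx = 0.12753.
⟨x⟩ = 0.25200 and ⟨x²⟩ = 0.12104.
(Δx)² = 0.12104 − (0.25200)² = 0.057543.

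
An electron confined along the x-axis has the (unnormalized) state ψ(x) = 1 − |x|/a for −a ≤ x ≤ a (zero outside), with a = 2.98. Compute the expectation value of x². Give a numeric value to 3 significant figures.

⟨x²⟩ = ∫ x²·|ψ|² dx / ∫|ψ|² dx (integrals over the domain).
ψ is even, so ∫ over [−a, a] = 2∫₀ᵃ with ψ = 1 − x/a there: ∫₀ᵃ (1 − x/a)² dx = a/3, ∫₀ᵃ x²(1 − x/a)² dx = a³/30, ∫₀ᵃ x⁴(1 − x/a)² dx = a⁵/105.
State is unnormalized: ∫|ψ|² dx = 1.9867, and ∫ψ*·x²·ψ dx = 1.7642, so ⟨x²⟩ = 1.7642 / 1.9867.
⟨x²⟩ = 0.88804.

0.888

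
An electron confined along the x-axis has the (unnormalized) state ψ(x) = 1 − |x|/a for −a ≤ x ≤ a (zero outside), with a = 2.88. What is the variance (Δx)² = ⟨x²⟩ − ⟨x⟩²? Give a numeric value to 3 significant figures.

0.829

Compute ⟨x⟩ and ⟨x²⟩ separately, then (Δx)² = ⟨x²⟩ − ⟨x⟩².
ψ is even, so ∫ over [−a, a] = 2∫₀ᵃ with ψ = 1 − x/a there: ∫₀ᵃ (1 − x/a)² dx = a/3, ∫₀ᵃ x²(1 − x/a)² dx = a³/30, ∫₀ᵃ x⁴(1 − x/a)² dx = a⁵/105.
Normalization: ∫|ψ|² dx = 1.9200.
⟨x⟩ = 0.0000 and ⟨x²⟩ = 0.82944.
(Δx)² = 0.82944 − (0.0000)² = 0.82944.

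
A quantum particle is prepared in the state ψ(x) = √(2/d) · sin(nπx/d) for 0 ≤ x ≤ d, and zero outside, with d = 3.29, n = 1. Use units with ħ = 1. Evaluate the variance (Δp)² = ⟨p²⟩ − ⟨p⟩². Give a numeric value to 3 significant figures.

0.912

Compute ⟨p⟩ and ⟨p²⟩ separately; (Δp)² = ⟨p²⟩ − ⟨p⟩².
d/dx sin(nπx/d) = (nπ/d)·cos(nπx/d) and d²/dx² sin(nπx/d) = −(nπ/d)²·sin(nπx/d); on 0 ≤ x ≤ d, ∫sin²(nπx/d) dx = d/2 and ∫sin(nπx/d)·cos(nπx/d) dx = 0.
⟨p⟩ = 0.0000 and ⟨p²⟩ = 0.91182.
(Δp)² = 0.91182 − (0.0000)² = 0.91182.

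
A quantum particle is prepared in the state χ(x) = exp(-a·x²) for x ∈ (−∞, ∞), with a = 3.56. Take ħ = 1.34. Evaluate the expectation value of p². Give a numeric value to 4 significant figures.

6.392

p² χ = −ħ² d²χ/dx²; ⟨p²⟩ = −ħ² ∫ χ*·χ'' dx / ∫|χ|² dx.
Gaussian moments: ∫x^(2j)·e^(−2ax²) dx = (2j−1)!!/(4a)^j · √(π/(2a)), odd powers integrate to 0; here √(π/(2a)) = 0.66426. Derivatives: d/dx e^(−ax²) = −2ax·e^(−ax²), d²/dx² e^(−ax²) = (4a²x² − 2a)·e^(−ax²).
State is unnormalized: ∫|χ|² dx = 0.66426, and ∫χ*·(−ħ² χ'') dx = 4.2461, so ⟨p²⟩ = 4.2461 / 0.66426.
⟨p²⟩ = 6.3923.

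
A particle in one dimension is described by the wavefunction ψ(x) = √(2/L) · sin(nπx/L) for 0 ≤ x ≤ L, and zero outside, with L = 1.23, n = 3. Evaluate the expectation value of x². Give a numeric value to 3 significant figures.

0.496

⟨x²⟩ = ∫ x²·|ψ|² dx (integrals over the domain).
With sin²θ = (1 − cos2θ)/2 on 0 ≤ x ≤ L: ∫sin²(nπx/L) dx = L/2, ∫x·sin²(nπx/L) dx = L²/4, ∫x²·sin²(nπx/L) dx = L³·(1/6 − 1/(4n²π²)); higher powers xᵏ the same way, integrating xᵏ·cos(2nπx/L) by parts.
⟨x²⟩ = 0.49578.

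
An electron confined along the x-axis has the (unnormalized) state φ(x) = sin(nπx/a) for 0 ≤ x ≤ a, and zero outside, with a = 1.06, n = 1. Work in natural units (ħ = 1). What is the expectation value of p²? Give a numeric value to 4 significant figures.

p² φ = −ħ² d²φ/dx²; ⟨p²⟩ = −ħ² ∫ φ*·φ'' dx / ∫|φ|² dx.
d/dx sin(nπx/a) = (nπ/a)·cos(nπx/a) and d²/dx² sin(nπx/a) = −(nπ/a)²·sin(nπx/a); on 0 ≤ x ≤ a, ∫sin²(nπx/a) dx = a/2 and ∫sin(nπx/a)·cos(nπx/a) dx = 0.
State is unnormalized: ∫|φ|² dx = 0.53000, and ∫φ*·(−ħ² φ'') dx = 4.6555, so ⟨p²⟩ = 4.6555 / 0.53000.
⟨p²⟩ = 8.7839.

8.784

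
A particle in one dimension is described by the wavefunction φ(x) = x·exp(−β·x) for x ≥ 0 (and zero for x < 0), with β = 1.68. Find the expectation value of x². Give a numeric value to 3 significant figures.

1.06

⟨x²⟩ = ∫ x²·|φ|² dx / ∫|φ|² dx (integrals over the domain).
Every integrand reduces to terms xʲ·e^(−2βx) on [0, ∞); use ∫₀^∞ xʲ·e^(−2βx) dx = j!/(2β)^(j+1).
State is unnormalized: ∫|φ|² dx = 0.052724, and ∫φ*·x²·φ dx = 0.056042, so ⟨x²⟩ = 0.056042 / 0.052724.
⟨x²⟩ = 1.0629.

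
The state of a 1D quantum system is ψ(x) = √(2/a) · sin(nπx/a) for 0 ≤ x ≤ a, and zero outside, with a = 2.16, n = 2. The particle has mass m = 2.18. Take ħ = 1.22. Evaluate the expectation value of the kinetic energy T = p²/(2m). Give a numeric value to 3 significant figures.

2.89

T = −(ħ²/2m) d²/dx², so ⟨T⟩ = −(ħ²/2m) ∫ ψ*·ψ'' dx; with m = 2.18.
d/dx sin(nπx/a) = (nπ/a)·cos(nπx/a) and d²/dx² sin(nπx/a) = −(nπ/a)²·sin(nπx/a); on 0 ≤ x ≤ a, ∫sin²(nπx/a) dx = a/2 and ∫sin(nπx/a)·cos(nπx/a) dx = 0.
⟨T⟩ = 2.8886.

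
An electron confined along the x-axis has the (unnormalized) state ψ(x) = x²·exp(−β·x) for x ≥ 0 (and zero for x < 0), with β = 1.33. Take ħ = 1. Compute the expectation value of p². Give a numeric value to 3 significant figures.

0.590

p² ψ = −ħ² d²ψ/dx²; ⟨p²⟩ = −ħ² ∫ ψ*·ψ'' dx / ∫|ψ|² dx.
Differentiate x²·exp(−β·x) with the product rule; every integrand then reduces to terms xʲ·e^(−2βx) on [0, ∞), with ∫₀^∞ xʲ·e^(−2βx) dx = j!/(2β)^(j+1).
State is unnormalized: ∫|ψ|² dx = 0.18022, and ∫ψ*·(−ħ² ψ'') dx = 0.10626, so ⟨p²⟩ = 0.10626 / 0.18022.
⟨p²⟩ = 0.58963.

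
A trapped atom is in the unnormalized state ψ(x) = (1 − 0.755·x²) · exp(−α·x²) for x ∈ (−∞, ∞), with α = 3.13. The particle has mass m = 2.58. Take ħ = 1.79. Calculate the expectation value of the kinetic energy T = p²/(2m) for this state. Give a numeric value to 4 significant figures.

T = −(ħ²/2m) d²/dx², so ⟨T⟩ = −(ħ²/2m) ∫ ψ*·ψ'' dx / ∫|ψ|² dx; with m = 2.58.
Expand each integrand as polynomial × e^(−2αx²) and use ∫x^(2j)·e^(−2αx²) dx = (2j−1)!!/(4α)^j · √(π/(2α)), odd powers → 0; here √(π/(2α)) = 0.70842. Differentiate with the product rule, d/dx e^(−αx²) = −2αx·e^(−αx²).
State is unnormalized: ∫|ψ|² dx = 0.63070, and ∫ψ*·(−ħ²/2m · ψ'') dx = 1.5780, so ⟨T⟩ = 1.5780 / 0.63070.
⟨T⟩ = 2.5019.

2.502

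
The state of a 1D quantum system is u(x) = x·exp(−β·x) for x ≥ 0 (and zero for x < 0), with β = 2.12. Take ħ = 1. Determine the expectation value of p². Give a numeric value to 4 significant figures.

p² u = −ħ² d²u/dx²; ⟨p²⟩ = −ħ² ∫ u*·u'' dx / ∫|u|² dx.
Differentiate x·exp(−β·x) with the product rule; every integrand then reduces to terms xʲ·e^(−2βx) on [0, ∞), with ∫₀^∞ xʲ·e^(−2βx) dx = j!/(2β)^(j+1).
State is unnormalized: ∫|u|² dx = 0.026238, and ∫u*·(−ħ² u'') dx = 0.11792, so ⟨p²⟩ = 0.11792 / 0.026238.
⟨p²⟩ = 4.4944.

4.494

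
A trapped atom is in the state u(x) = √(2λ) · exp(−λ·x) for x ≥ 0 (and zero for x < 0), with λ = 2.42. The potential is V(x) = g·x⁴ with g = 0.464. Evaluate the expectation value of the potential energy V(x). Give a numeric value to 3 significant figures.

0.0203

⟨V⟩ = ∫ V(x)·|u|² dx.
Every integrand reduces to terms xʲ·e^(−2λx) on [0, ∞); use ∫₀^∞ xʲ·e^(−2λx) dx = j!/(2λ)^(j+1).
⟨V⟩ = 0.020293.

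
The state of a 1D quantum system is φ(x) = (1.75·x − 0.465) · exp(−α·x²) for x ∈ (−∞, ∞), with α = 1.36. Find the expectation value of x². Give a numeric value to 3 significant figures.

0.449

⟨x²⟩ = ∫ x²·|φ|² dx / ∫|φ|² dx (integrals over the domain).
Expand each integrand as polynomial × e^(−2αx²) and use ∫x^(2j)·e^(−2αx²) dx = (2j−1)!!/(4α)^j · √(π/(2α)), odd powers → 0; here √(π/(2α)) = 1.0747.
State is unnormalized: ∫|φ|² dx = 0.83740, and ∫φ*·x²·φ dx = 0.37637, so ⟨x²⟩ = 0.37637 / 0.83740.
⟨x²⟩ = 0.44945.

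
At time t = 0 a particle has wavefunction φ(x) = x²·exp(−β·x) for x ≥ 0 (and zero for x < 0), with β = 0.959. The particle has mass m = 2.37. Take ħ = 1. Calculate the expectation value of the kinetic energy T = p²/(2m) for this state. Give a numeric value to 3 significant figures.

T = −(ħ²/2m) d²/dx², so ⟨T⟩ = −(ħ²/2m) ∫ φ*·φ'' dx / ∫|φ|² dx; with m = 2.37.
Differentiate x²·exp(−β·x) with the product rule; every integrand then reduces to terms xʲ·e^(−2βx) on [0, ∞), with ∫₀^∞ xʲ·e^(−2βx) dx = j!/(2β)^(j+1).
State is unnormalized: ∫|φ|² dx = 0.92463, and ∫φ*·(−ħ²/2m · φ'') dx = 0.059801, so ⟨T⟩ = 0.059801 / 0.92463.
⟨T⟩ = 0.064675.

0.0647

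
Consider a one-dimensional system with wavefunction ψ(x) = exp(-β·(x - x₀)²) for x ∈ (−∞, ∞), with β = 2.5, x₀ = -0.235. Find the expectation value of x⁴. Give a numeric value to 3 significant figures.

0.0662

⟨x⁴⟩ = ∫ x⁴·|ψ|² dx / ∫|ψ|² dx (integrals over the domain).
Gaussian moments (u = x − x₀): ∫u^(2j)·e^(−2βu²) du = (2j−1)!!/(4β)^j · √(π/(2β)), odd powers integrate to 0; here √(π/(2β)) = 0.79267.
State is unnormalized: ∫|ψ|² dx = 0.79267, and ∫ψ*·x⁴·ψ dx = 0.052462, so ⟨x⁴⟩ = 0.052462 / 0.79267.
⟨x⁴⟩ = 0.066185.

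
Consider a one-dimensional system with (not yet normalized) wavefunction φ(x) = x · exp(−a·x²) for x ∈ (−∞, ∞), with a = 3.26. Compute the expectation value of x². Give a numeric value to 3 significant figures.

0.230

⟨x²⟩ = ∫ x²·|φ|² dx / ∫|φ|² dx (integrals over the domain).
Expand each integrand as polynomial × e^(−2ax²) and use ∫x^(2j)·e^(−2ax²) dx = (2j−1)!!/(4a)^j · √(π/(2a)), odd powers → 0; here √(π/(2a)) = 0.69415.
State is unnormalized: ∫|φ|² dx = 0.053232, and ∫φ*·x²·φ dx = 0.012247, so ⟨x²⟩ = 0.012247 / 0.053232.
⟨x²⟩ = 0.23006.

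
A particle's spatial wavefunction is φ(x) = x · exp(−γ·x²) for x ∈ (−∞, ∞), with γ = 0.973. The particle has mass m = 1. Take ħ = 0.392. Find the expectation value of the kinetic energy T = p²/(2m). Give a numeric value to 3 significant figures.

T = −(ħ²/2m) d²/dx², so ⟨T⟩ = −(ħ²/2m) ∫ φ*·φ'' dx / ∫|φ|² dx; with m = 1.
Expand each integrand as polynomial × e^(−2γx²) and use ∫x^(2j)·e^(−2γx²) dx = (2j−1)!!/(4γ)^j · √(π/(2γ)), odd powers → 0; here √(π/(2γ)) = 1.2706. Differentiate with the product rule, d/dx e^(−γx²) = −2γx·e^(−γx²).
State is unnormalized: ∫|φ|² dx = 0.32646, and ∫φ*·(−ħ²/2m · φ'') dx = 0.073216, so ⟨T⟩ = 0.073216 / 0.32646.
⟨T⟩ = 0.22427.

0.224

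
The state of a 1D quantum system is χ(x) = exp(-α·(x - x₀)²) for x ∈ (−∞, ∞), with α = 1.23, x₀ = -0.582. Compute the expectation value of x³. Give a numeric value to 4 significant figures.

-0.5520

⟨x³⟩ = ∫ x³·|χ|² dx / ∫|χ|² dx (integrals over the domain).
Gaussian moments (u = x − x₀): ∫u^(2j)·e^(−2αu²) du = (2j−1)!!/(4α)^j · √(π/(2α)), odd powers integrate to 0; here √(π/(2α)) = 1.1301.
State is unnormalized: ∫|χ|² dx = 1.1301, and ∫χ*·x³·χ dx = -0.62382, so ⟨x³⟩ = -0.62382 / 1.1301.
⟨x³⟩ = -0.55202.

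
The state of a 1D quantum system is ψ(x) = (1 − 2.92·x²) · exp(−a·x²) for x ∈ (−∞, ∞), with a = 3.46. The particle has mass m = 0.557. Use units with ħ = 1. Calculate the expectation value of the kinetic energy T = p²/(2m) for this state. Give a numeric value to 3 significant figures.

T = −(ħ²/2m) d²/dx², so ⟨T⟩ = −(ħ²/2m) ∫ ψ*·ψ'' dx / ∫|ψ|² dx; with m = 0.557.
Expand each integrand as polynomial × e^(−2ax²) and use ∫x^(2j)·e^(−2ax²) dx = (2j−1)!!/(4a)^j · √(π/(2a)), odd powers → 0; here √(π/(2a)) = 0.67379. Differentiate with the product rule, d/dx e^(−ax²) = −2ax·e^(−ax²).
State is unnormalized: ∫|ψ|² dx = 0.47945, and ∫ψ*·(−ħ²/2m · ψ'') dx = 3.6279, so ⟨T⟩ = 3.6279 / 0.47945.
⟨T⟩ = 7.5667.

7.57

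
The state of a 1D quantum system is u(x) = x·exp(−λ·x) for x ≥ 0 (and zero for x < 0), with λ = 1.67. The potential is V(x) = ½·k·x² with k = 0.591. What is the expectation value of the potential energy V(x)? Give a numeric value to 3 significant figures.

0.318

⟨V⟩ = ∫ V(x)·|u|² dx / ∫|u|² dx.
Every integrand reduces to terms xʲ·e^(−2λx) on [0, ∞); use ∫₀^∞ xʲ·e^(−2λx) dx = j!/(2λ)^(j+1).
State is unnormalized: ∫|u|² dx = 0.053677, and ∫u*·V(x)·u dx = 0.017062, so ⟨V⟩ = 0.017062 / 0.053677.
⟨V⟩ = 0.31787.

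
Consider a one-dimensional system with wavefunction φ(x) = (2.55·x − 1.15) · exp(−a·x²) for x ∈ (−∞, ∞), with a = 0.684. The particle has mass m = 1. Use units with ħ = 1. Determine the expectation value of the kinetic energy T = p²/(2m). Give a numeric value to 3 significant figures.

0.781

T = −(ħ²/2m) d²/dx², so ⟨T⟩ = −(ħ²/2m) ∫ φ*·φ'' dx / ∫|φ|² dx; with m = 1.
Expand each integrand as polynomial × e^(−2ax²) and use ∫x^(2j)·e^(−2ax²) dx = (2j−1)!!/(4a)^j · √(π/(2a)), odd powers → 0; here √(π/(2a)) = 1.5154. Differentiate with the product rule, d/dx e^(−ax²) = −2ax·e^(−ax²).
State is unnormalized: ∫|φ|² dx = 5.6057, and ∫φ*·(−ħ²/2m · φ'') dx = 4.3807, so ⟨T⟩ = 4.3807 / 5.6057.
⟨T⟩ = 0.78146.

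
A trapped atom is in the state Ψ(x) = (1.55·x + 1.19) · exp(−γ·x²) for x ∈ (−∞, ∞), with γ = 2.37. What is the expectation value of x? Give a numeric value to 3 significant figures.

⟨x⟩ = ∫ x·|Ψ|² dx / ∫|Ψ|² dx (integrals over the domain).
Expand each integrand as polynomial × e^(−2γx²) and use ∫x^(2j)·e^(−2γx²) dx = (2j−1)!!/(4γ)^j · √(π/(2γ)), odd powers → 0; here √(π/(2γ)) = 0.81412.
State is unnormalized: ∫|Ψ|² dx = 1.3592, and ∫Ψ*·x·Ψ dx = 0.31680, so ⟨x⟩ = 0.31680 / 1.3592.
⟨x⟩ = 0.23308.

0.233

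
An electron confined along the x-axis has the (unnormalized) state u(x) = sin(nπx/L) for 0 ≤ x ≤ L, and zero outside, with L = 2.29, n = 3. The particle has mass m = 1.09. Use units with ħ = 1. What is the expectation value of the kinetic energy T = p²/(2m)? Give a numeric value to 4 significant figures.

7.770

T = −(ħ²/2m) d²/dx², so ⟨T⟩ = −(ħ²/2m) ∫ u*·u'' dx / ∫|u|² dx; with m = 1.09.
d/dx sin(nπx/L) = (nπ/L)·cos(nπx/L) and d²/dx² sin(nπx/L) = −(nπ/L)²·sin(nπx/L); on 0 ≤ x ≤ L, ∫sin²(nπx/L) dx = L/2 and ∫sin(nπx/L)·cos(nπx/L) dx = 0.
State is unnormalized: ∫|u|² dx = 1.1450, and ∫u*·(−ħ²/2m · u'') dx = 8.8965, so ⟨T⟩ = 8.8965 / 1.1450.
⟨T⟩ = 7.7699.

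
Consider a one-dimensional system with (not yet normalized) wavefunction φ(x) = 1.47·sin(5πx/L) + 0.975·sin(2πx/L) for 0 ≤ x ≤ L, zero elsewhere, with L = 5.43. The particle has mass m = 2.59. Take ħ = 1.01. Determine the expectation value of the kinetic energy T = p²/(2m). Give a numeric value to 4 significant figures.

T = −(ħ²/2m) d²/dx², so ⟨T⟩ = −(ħ²/2m) ∫ φ*·φ'' dx / ∫|φ|² dx; with m = 2.59.
d²/dx² sin(jπx/L) = −(jπ/L)²·sin(jπx/L); on 0 ≤ x ≤ L, ∫sin²(jπx/L) dx = L/2 and ∫sin(jπx/L)·sin(lπx/L) dx = 0 for j ≠ l, so only diagonal terms survive in ∫|φ|² and ∫φ·φ″; ∫φ·φ′ dx = [φ²/2] between the walls = 0.
State is unnormalized: ∫|φ|² dx = 8.4478, and ∫φ*·(−ħ²/2m · φ'') dx = 10.349, so ⟨T⟩ = 10.349 / 8.4478.
⟨T⟩ = 1.2251.

1.225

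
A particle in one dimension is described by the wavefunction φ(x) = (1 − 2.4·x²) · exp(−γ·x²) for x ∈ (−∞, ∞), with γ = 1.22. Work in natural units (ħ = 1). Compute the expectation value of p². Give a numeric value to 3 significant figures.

p² φ = −ħ² d²φ/dx²; ⟨p²⟩ = −ħ² ∫ φ*·φ'' dx / ∫|φ|² dx.
Expand each integrand as polynomial × e^(−2γx²) and use ∫x^(2j)·e^(−2γx²) dx = (2j−1)!!/(4γ)^j · √(π/(2γ)), odd powers → 0; here √(π/(2γ)) = 1.1347. Differentiate with the product rule, d/dx e^(−γx²) = −2γx·e^(−γx²).
State is unnormalized: ∫|φ|² dx = 0.84195, and ∫φ*·(−ħ² φ'') dx = 5.0898, so ⟨p²⟩ = 5.0898 / 0.84195.
⟨p²⟩ = 6.0452.

6.05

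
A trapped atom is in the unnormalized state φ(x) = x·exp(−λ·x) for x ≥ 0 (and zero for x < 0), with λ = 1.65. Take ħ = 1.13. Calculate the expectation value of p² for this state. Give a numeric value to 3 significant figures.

p² φ = −ħ² d²φ/dx²; ⟨p²⟩ = −ħ² ∫ φ*·φ'' dx / ∫|φ|² dx.
Differentiate x·exp(−λ·x) with the product rule; every integrand then reduces to terms xʲ·e^(−2λx) on [0, ∞), with ∫₀^∞ xʲ·e^(−2λx) dx = j!/(2λ)^(j+1).
State is unnormalized: ∫|φ|² dx = 0.055653, and ∫φ*·(−ħ² φ'') dx = 0.19347, so ⟨p²⟩ = 0.19347 / 0.055653.
⟨p²⟩ = 3.4764.

3.48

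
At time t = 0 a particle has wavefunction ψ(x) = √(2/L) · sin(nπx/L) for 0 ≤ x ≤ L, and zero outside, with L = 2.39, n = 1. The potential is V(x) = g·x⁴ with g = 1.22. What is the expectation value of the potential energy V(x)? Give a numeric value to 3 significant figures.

4.54

⟨V⟩ = ∫ V(x)·|ψ|² dx.
With sin²θ = (1 − cos2θ)/2 on 0 ≤ x ≤ L: ∫sin²(nπx/L) dx = L/2, ∫x·sin²(nπx/L) dx = L²/4, ∫x²·sin²(nπx/L) dx = L³·(1/6 − 1/(4n²π²)); higher powers xᵏ the same way, integrating xᵏ·cos(2nπx/L) by parts.
⟨V⟩ = 4.5410.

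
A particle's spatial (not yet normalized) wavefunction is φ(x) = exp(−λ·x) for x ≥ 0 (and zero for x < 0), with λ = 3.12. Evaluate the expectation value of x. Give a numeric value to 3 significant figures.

⟨x⟩ = ∫ x·|φ|² dx / ∫|φ|² dx (integrals over the domain).
Every integrand reduces to terms xʲ·e^(−2λx) on [0, ∞); use ∫₀^∞ xʲ·e^(−2λx) dx = j!/(2λ)^(j+1).
State is unnormalized: ∫|φ|² dx = 0.16026, and ∫φ*·x·φ dx = 0.025682, so ⟨x⟩ = 0.025682 / 0.16026.
⟨x⟩ = 0.16026.

0.160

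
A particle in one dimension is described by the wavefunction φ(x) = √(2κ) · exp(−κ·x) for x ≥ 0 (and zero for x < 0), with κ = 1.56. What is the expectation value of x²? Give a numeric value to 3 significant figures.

⟨x²⟩ = ∫ x²·|φ|² dx (integrals over the domain).
Every integrand reduces to terms xʲ·e^(−2κx) on [0, ∞); use ∫₀^∞ xʲ·e^(−2κx) dx = j!/(2κ)^(j+1).
⟨x²⟩ = 0.20546.

0.205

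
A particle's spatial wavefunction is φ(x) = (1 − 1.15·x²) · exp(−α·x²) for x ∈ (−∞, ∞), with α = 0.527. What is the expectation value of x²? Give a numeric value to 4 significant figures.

1.296

⟨x²⟩ = ∫ x²·|φ|² dx / ∫|φ|² dx (integrals over the domain).
Expand each integrand as polynomial × e^(−2αx²) and use ∫x^(2j)·e^(−2αx²) dx = (2j−1)!!/(4α)^j · √(π/(2α)), odd powers → 0; here √(π/(2α)) = 1.7265.
State is unnormalized: ∫|φ|² dx = 1.3842, and ∫φ*·x²·φ dx = 1.7944, so ⟨x²⟩ = 1.7944 / 1.3842.
⟨x²⟩ = 1.2963.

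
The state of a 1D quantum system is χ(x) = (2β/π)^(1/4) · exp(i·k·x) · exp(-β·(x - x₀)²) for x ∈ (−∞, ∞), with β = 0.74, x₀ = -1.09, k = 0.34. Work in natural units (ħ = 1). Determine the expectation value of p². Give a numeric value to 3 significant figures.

0.856

p² χ = −ħ² d²χ/dx²; ⟨p²⟩ = −ħ² ∫ χ*·χ'' dx.
Gaussian moments (u = x − x₀): ∫u^(2j)·e^(−2βu²) du = (2j−1)!!/(4β)^j · √(π/(2β)), odd powers integrate to 0; here √(π/(2β)) = 1.4569. Derivatives: χ′ = (ik − 2βu)·χ, χ″ = ((ik − 2βu)² − 2β)·χ; the odd-in-u pieces drop out.
⟨p²⟩ = 0.85560.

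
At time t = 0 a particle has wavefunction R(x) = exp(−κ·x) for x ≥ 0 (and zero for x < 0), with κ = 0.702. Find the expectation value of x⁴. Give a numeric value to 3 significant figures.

6.18

⟨x⁴⟩ = ∫ x⁴·|R|² dx / ∫|R|² dx (integrals over the domain).
Every integrand reduces to terms xʲ·e^(−2κx) on [0, ∞); use ∫₀^∞ xʲ·e^(−2κx) dx = j!/(2κ)^(j+1).
State is unnormalized: ∫|R|² dx = 0.71225, and ∫R*·x⁴·R dx = 4.3992, so ⟨x⁴⟩ = 4.3992 / 0.71225.
⟨x⁴⟩ = 6.1765.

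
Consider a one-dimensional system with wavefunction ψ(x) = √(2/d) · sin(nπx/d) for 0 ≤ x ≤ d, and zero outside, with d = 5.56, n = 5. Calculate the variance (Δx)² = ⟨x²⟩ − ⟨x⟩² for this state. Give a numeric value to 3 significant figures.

Compute ⟨x⟩ and ⟨x²⟩ separately, then (Δx)² = ⟨x²⟩ − ⟨x⟩².
With sin²θ = (1 − cos2θ)/2 on 0 ≤ x ≤ d: ∫sin²(nπx/d) dx = d/2, ∫x·sin²(nπx/d) dx = d²/4, ∫x²·sin²(nπx/d) dx = d³·(1/6 − 1/(4n²π²)); higher powers xᵏ the same way, integrating xᵏ·cos(2nπx/d) by parts.
⟨x⟩ = 2.7800 and ⟨x²⟩ = 10.242.
(Δx)² = 10.242 − (2.7800)² = 2.5135.

2.51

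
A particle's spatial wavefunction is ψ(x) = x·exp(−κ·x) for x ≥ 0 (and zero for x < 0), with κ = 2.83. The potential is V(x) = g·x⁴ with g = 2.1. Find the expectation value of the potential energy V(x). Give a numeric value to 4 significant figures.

⟨V⟩ = ∫ V(x)·|ψ|² dx / ∫|ψ|² dx.
Every integrand reduces to terms xʲ·e^(−2κx) on [0, ∞); use ∫₀^∞ xʲ·e^(−2κx) dx = j!/(2κ)^(j+1).
State is unnormalized: ∫|ψ|² dx = 0.011030, and ∫ψ*·V(x)·ψ dx = 0.0081253, so ⟨V⟩ = 0.0081253 / 0.011030.
⟨V⟩ = 0.73664.

0.7366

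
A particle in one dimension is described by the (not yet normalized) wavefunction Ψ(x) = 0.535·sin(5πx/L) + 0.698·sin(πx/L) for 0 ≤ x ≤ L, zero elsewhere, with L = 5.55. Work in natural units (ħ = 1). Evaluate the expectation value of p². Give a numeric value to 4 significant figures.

p² Ψ = −ħ² d²Ψ/dx²; ⟨p²⟩ = −ħ² ∫ Ψ*·Ψ'' dx / ∫|Ψ|² dx.
d²/dx² sin(jπx/L) = −(jπ/L)²·sin(jπx/L); on 0 ≤ x ≤ L, ∫sin²(jπx/L) dx = L/2 and ∫sin(jπx/L)·sin(lπx/L) dx = 0 for j ≠ l, so only diagonal terms survive in ∫|Ψ|² and ∫Ψ·Ψ″; ∫Ψ·Ψ′ dx = [Ψ²/2] between the walls = 0.
State is unnormalized: ∫|Ψ|² dx = 2.1463, and ∫Ψ*·(−ħ² Ψ'') dx = 6.7956, so ⟨p²⟩ = 6.7956 / 2.1463.
⟨p²⟩ = 3.1663.

3.166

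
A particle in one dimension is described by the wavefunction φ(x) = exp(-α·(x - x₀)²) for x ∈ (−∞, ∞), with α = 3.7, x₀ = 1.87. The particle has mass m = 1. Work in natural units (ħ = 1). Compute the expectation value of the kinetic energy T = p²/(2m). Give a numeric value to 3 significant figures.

T = −(ħ²/2m) d²/dx², so ⟨T⟩ = −(ħ²/2m) ∫ φ*·φ'' dx / ∫|φ|² dx; with m = 1.
Gaussian moments (u = x − x₀): ∫u^(2j)·e^(−2αu²) du = (2j−1)!!/(4α)^j · √(π/(2α)), odd powers integrate to 0; here √(π/(2α)) = 0.65157. Derivatives: d/dx e^(−αu²) = −2αu·e^(−αu²), d²/dx² e^(−αu²) = (4α²u² − 2α)·e^(−αu²).
State is unnormalized: ∫|φ|² dx = 0.65157, and ∫φ*·(−ħ²/2m · φ'') dx = 1.2054, so ⟨T⟩ = 1.2054 / 0.65157.
⟨T⟩ = 1.8500.

1.85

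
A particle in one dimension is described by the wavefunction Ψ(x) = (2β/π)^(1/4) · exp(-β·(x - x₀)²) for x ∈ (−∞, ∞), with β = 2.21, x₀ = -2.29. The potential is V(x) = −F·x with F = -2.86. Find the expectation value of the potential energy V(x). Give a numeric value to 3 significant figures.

⟨V⟩ = ∫ V(x)·|Ψ|² dx.
Gaussian moments (u = x − x₀): ∫u^(2j)·e^(−2βu²) du = (2j−1)!!/(4β)^j · √(π/(2β)), odd powers integrate to 0; here √(π/(2β)) = 0.84307.
⟨V⟩ = -6.5494.

-6.55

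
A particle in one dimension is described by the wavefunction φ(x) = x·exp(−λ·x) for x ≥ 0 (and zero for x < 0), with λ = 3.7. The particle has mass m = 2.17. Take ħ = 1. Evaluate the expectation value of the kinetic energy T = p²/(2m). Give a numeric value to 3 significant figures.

T = −(ħ²/2m) d²/dx², so ⟨T⟩ = −(ħ²/2m) ∫ φ*·φ'' dx / ∫|φ|² dx; with m = 2.17.
Differentiate x·exp(−λ·x) with the product rule; every integrand then reduces to terms xʲ·e^(−2λx) on [0, ∞), with ∫₀^∞ xʲ·e^(−2λx) dx = j!/(2λ)^(j+1).
State is unnormalized: ∫|φ|² dx = 0.0049355, and ∫φ*·(−ħ²/2m · φ'') dx = 0.015569, so ⟨T⟩ = 0.015569 / 0.0049355.
⟨T⟩ = 3.1544.

3.15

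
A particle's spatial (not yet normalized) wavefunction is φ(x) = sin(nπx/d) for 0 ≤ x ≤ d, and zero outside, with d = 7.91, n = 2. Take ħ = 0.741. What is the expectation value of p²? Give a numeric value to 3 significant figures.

p² φ = −ħ² d²φ/dx²; ⟨p²⟩ = −ħ² ∫ φ*·φ'' dx / ∫|φ|² dx.
d/dx sin(nπx/d) = (nπ/d)·cos(nπx/d) and d²/dx² sin(nπx/d) = −(nπ/d)²·sin(nπx/d); on 0 ≤ x ≤ d, ∫sin²(nπx/d) dx = d/2 and ∫sin(nπx/d)·cos(nπx/d) dx = 0.
State is unnormalized: ∫|φ|² dx = 3.9550, and ∫φ*·(−ħ² φ'') dx = 1.3702, so ⟨p²⟩ = 1.3702 / 3.9550.
⟨p²⟩ = 0.34645.

0.346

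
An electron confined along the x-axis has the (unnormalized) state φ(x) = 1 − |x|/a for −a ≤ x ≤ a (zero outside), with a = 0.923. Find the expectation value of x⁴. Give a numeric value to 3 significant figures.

0.0207

⟨x⁴⟩ = ∫ x⁴·|φ|² dx / ∫|φ|² dx (integrals over the domain).
φ is even, so ∫ over [−a, a] = 2∫₀ᵃ with φ = 1 − x/a there: ∫₀ᵃ (1 − x/a)² dx = a/3, ∫₀ᵃ x²(1 − x/a)² dx = a³/30, ∫₀ᵃ x⁴(1 − x/a)² dx = a⁵/105.
State is unnormalized: ∫|φ|² dx = 0.61533, and ∫φ*·x⁴·φ dx = 0.012760, so ⟨x⁴⟩ = 0.012760 / 0.61533.
⟨x⁴⟩ = 0.020737.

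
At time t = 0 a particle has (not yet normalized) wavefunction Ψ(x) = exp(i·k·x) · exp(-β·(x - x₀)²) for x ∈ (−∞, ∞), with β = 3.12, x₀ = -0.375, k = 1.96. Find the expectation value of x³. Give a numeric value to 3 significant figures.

-0.143

⟨x³⟩ = ∫ x³·|Ψ|² dx / ∫|Ψ|² dx (integrals over the domain).
Gaussian moments (u = x − x₀): ∫u^(2j)·e^(−2βu²) du = (2j−1)!!/(4β)^j · √(π/(2β)), odd powers integrate to 0; here √(π/(2β)) = 0.70955.
State is unnormalized: ∫|Ψ|² dx = 0.70955, and ∫Ψ*·x³·Ψ dx = -0.10138, so ⟨x³⟩ = -0.10138 / 0.70955.
⟨x³⟩ = -0.14288.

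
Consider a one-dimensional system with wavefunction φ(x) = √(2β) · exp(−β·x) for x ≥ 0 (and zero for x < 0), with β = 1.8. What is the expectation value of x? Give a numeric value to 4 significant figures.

⟨x⟩ = ∫ x·|φ|² dx (integrals over the domain).
Every integrand reduces to terms xʲ·e^(−2βx) on [0, ∞); use ∫₀^∞ xʲ·e^(−2βx) dx = j!/(2β)^(j+1).
⟨x⟩ = 0.27778.

0.2778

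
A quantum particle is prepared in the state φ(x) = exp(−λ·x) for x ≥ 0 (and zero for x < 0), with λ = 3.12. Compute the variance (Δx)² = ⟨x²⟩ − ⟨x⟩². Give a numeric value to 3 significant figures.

Compute ⟨x⟩ and ⟨x²⟩ separately, then (Δx)² = ⟨x²⟩ − ⟨x⟩².
Every integrand reduces to terms xʲ·e^(−2λx) on [0, ∞); use ∫₀^∞ xʲ·e^(−2λx) dx = j!/(2λ)^(j+1).
Normalization: ∫|φ|² dx = 0.16026.
⟨x⟩ = 0.16026 and ⟨x²⟩ = 0.051364.
(Δx)² = 0.051364 − (0.16026)² = 0.025682.

0.0257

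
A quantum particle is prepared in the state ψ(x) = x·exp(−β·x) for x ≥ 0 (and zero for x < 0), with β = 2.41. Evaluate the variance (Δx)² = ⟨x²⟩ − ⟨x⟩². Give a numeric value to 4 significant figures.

0.1291

Compute ⟨x⟩ and ⟨x²⟩ separately, then (Δx)² = ⟨x²⟩ − ⟨x⟩².
Every integrand reduces to terms xʲ·e^(−2βx) on [0, ∞); use ∫₀^∞ xʲ·e^(−2βx) dx = j!/(2β)^(j+1).
Normalization: ∫|ψ|² dx = 0.017860.
⟨x⟩ = 0.62241 and ⟨x²⟩ = 0.51652.
(Δx)² = 0.51652 − (0.62241)² = 0.12913.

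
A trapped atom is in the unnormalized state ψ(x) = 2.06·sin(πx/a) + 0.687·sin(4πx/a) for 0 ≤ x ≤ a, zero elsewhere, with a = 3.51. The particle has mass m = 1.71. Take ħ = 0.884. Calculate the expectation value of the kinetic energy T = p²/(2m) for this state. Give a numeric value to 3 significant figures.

0.458

T = −(ħ²/2m) d²/dx², so ⟨T⟩ = −(ħ²/2m) ∫ ψ*·ψ'' dx / ∫|ψ|² dx; with m = 1.71.
d²/dx² sin(jπx/a) = −(jπ/a)²·sin(jπx/a); on 0 ≤ x ≤ a, ∫sin²(jπx/a) dx = a/2 and ∫sin(jπx/a)·sin(lπx/a) dx = 0 for j ≠ l, so only diagonal terms survive in ∫|ψ|² and ∫ψ·ψ″; ∫ψ·ψ′ dx = [ψ²/2] between the walls = 0.
State is unnormalized: ∫|ψ|² dx = 8.2758, and ∫ψ*·(−ħ²/2m · ψ'') dx = 3.7892, so ⟨T⟩ = 3.7892 / 8.2758.
⟨T⟩ = 0.45786.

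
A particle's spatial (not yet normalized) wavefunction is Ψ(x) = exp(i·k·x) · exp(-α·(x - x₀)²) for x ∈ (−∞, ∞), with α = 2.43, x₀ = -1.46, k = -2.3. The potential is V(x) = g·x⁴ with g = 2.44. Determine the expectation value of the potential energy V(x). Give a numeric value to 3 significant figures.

⟨V⟩ = ∫ V(x)·|Ψ|² dx / ∫|Ψ|² dx.
Gaussian moments (u = x − x₀): ∫u^(2j)·e^(−2αu²) du = (2j−1)!!/(4α)^j · √(π/(2α)), odd powers integrate to 0; here √(π/(2α)) = 0.80400.
State is unnormalized: ∫|Ψ|² dx = 0.80400, and ∫Ψ*·V(x)·Ψ dx = 11.557, so ⟨V⟩ = 11.557 / 0.80400.
⟨V⟩ = 14.375.

14.4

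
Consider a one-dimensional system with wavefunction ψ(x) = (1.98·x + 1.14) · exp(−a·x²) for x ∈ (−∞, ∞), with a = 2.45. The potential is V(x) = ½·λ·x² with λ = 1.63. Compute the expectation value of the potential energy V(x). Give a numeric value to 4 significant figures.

0.1223

⟨V⟩ = ∫ V(x)·|ψ|² dx / ∫|ψ|² dx.
Expand each integrand as polynomial × e^(−2ax²) and use ∫x^(2j)·e^(−2ax²) dx = (2j−1)!!/(4a)^j · √(π/(2a)), odd powers → 0; here √(π/(2a)) = 0.80071.
State is unnormalized: ∫|ψ|² dx = 1.3609, and ∫ψ*·V(x)·ψ dx = 0.16646, so ⟨V⟩ = 0.16646 / 1.3609.
⟨V⟩ = 0.12231.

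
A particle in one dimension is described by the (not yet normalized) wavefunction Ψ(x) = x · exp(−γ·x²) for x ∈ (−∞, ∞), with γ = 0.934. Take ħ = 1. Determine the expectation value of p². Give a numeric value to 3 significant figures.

2.80

p² Ψ = −ħ² d²Ψ/dx²; ⟨p²⟩ = −ħ² ∫ Ψ*·Ψ'' dx / ∫|Ψ|² dx.
Expand each integrand as polynomial × e^(−2γx²) and use ∫x^(2j)·e^(−2γx²) dx = (2j−1)!!/(4γ)^j · √(π/(2γ)), odd powers → 0; here √(π/(2γ)) = 1.2968. Differentiate with the product rule, d/dx e^(−γx²) = −2γx·e^(−γx²).
State is unnormalized: ∫|Ψ|² dx = 0.34712, and ∫Ψ*·(−ħ² Ψ'') dx = 0.97263, so ⟨p²⟩ = 0.97263 / 0.34712.
⟨p²⟩ = 2.8020.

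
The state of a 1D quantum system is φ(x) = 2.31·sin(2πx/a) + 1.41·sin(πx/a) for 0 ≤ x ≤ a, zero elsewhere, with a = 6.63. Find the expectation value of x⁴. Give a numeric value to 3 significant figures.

⟨x⁴⟩ = ∫ x⁴·|φ|² dx / ∫|φ|² dx (integrals over the domain).
On 0 ≤ x ≤ a (j ≠ l): ∫sin²(jπx/a) dx = a/2, ∫sin(jπx/a)·sin(lπx/a) dx = 0; diagonal moments ∫x·sin²(jπx/a) dx = a²/4, ∫x²·sin²(jπx/a) dx = a³·(1/6 − 1/(4j²π²)); cross terms ∫x·sin(jπx/a)·sin(lπx/a) dx = 0 for j + l even and −4jla²/(π²(j² − l²)²) for j + l odd, ∫x²·sin(jπx/a)·sin(lπx/a) dx = (−1)^(j+l)·4jla³/(π²(j² − l²)²); higher powers the same way via product-to-sum and parts.
State is unnormalized: ∫|φ|² dx = 24.280, and ∫φ*·x⁴·φ dx = 2577.5, so ⟨x⁴⟩ = 2577.5 / 24.280.
⟨x⁴⟩ = 106.16.

106.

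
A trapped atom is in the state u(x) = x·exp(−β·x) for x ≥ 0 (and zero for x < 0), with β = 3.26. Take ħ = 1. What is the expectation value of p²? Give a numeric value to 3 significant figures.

10.6

p² u = −ħ² d²u/dx²; ⟨p²⟩ = −ħ² ∫ u*·u'' dx / ∫|u|² dx.
Differentiate x·exp(−β·x) with the product rule; every integrand then reduces to terms xʲ·e^(−2βx) on [0, ∞), with ∫₀^∞ xʲ·e^(−2βx) dx = j!/(2β)^(j+1).
State is unnormalized: ∫|u|² dx = 0.0072158, and ∫u*·(−ħ² u'') dx = 0.076687, so ⟨p²⟩ = 0.076687 / 0.0072158.
⟨p²⟩ = 10.628.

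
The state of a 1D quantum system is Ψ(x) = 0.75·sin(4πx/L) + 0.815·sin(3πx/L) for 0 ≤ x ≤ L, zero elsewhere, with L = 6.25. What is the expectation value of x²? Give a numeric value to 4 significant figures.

⟨x²⟩ = ∫ x²·|Ψ|² dx / ∫|Ψ|² dx (integrals over the domain).
On 0 ≤ x ≤ L (j ≠ l): ∫sin²(jπx/L) dx = L/2, ∫sin(jπx/L)·sin(lπx/L) dx = 0; diagonal moments ∫x·sin²(jπx/L) dx = L²/4, ∫x²·sin²(jπx/L) dx = L³·(1/6 − 1/(4j²π²)); cross terms ∫x·sin(jπx/L)·sin(lπx/L) dx = 0 for j + l even and −4jlL²/(π²(j² − l²)²) for j + l odd, ∫x²·sin(jπx/L)·sin(lπx/L) dx = (−1)^(j+l)·4jlL³/(π²(j² − l²)²); higher powers the same way via product-to-sum and parts.
State is unnormalized: ∫|Ψ|² dx = 3.8335, and ∫Ψ*·x²·Ψ dx = 19.618, so ⟨x²⟩ = 19.618 / 3.8335.
⟨x²⟩ = 5.1176.

5.118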